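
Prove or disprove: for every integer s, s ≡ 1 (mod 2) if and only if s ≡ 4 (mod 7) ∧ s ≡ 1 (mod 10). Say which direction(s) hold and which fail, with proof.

[⇒] This fails: s = 1 gives 1 ≡ 1 (mod 2) but 1 ≡ 1 (mod 7), so the conjunction on the right does not hold.

[⇐] Conversely, if s ≡ 4 (mod 7) and s ≡ 1 (mod 10), then by the Chinese remainder theorem s ≡ 11 (mod 70). Since 11 ≡ 1 (mod 2) and 2 ∣ 70, we get s ≡ 1 (mod 2).

Only the converse holds.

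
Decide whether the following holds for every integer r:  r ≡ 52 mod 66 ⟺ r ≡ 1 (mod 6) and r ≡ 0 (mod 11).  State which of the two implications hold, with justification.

[⇒] This fails: r = 52 gives 52 ≡ 52 (mod 66) but 52 ≡ 4 (mod 6), so the conjunction on the right does not hold.

[⇐] This fails: r = 55 satisfies both congruences on the right (55 ≡ 1 mod 6 and 55 ≡ 0 mod 11) yet 55 ≡ 55 (mod 66), not 52.

Both directions fail.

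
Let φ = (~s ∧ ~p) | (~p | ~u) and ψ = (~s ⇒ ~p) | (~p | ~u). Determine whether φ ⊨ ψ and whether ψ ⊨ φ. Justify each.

Only the forward implication holds.

Converse. This fails. Under s = T, p = T, u = T, the left side is false but the right side is true.

Forward direction. Assume the antecedent. If p is true, the antecedent forces (s = F, p = T, u = F) or (s = T, p = T, u = F), and (~s ⇒ ~p) | (~p | ~u) holds there. If p is false, (~s ⇒ ~p) | (~p | ~u) reduces to true regardless of the other variables. Either way (~s ⇒ ~p) | (~p | ~u) holds.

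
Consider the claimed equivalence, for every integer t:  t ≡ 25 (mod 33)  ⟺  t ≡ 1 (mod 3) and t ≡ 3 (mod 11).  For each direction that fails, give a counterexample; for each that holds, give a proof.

Equivalent; both directions hold.

(⟸) If t ≡ 1 (mod 3) and t ≡ 3 (mod 11), then by the Chinese remainder theorem t ≡ 25 (mod 33). This is exactly t ≡ 25 (mod 33).

(⟹) Suppose t ≡ 25 (mod 33); write t = 33j + 25. Since 3 ∣ 33, reducing mod 3 gives t ≡ 25 ≡ 1 (mod 3); since 11 ∣ 33, reducing mod 11 gives t ≡ 25 ≡ 3 (mod 11).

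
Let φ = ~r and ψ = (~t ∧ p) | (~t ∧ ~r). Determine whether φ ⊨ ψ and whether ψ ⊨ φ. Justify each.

Neither direction holds.

(⟹) This fails. Under t = T, p = F, r = F, the left side is true but the right side is false.

(⟸) This fails. Under t = F, p = T, r = T, the left side is false but the right side is true.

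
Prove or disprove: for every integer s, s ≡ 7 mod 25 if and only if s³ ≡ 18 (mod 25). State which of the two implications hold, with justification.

Both directions hold.

Forward direction. Suppose s ≡ 7 mod 25. Write s = 25j + 7. Then (25j + 7)³ = 15625j³ + 13125j² + 3675j + 343 = 25(625j³ + 525j² + 147j + 13) + 18, so s³ ≡ 18 (mod 25).

Converse. Suppose s³ ≡ 18 (mod 25). The only residue r in {0, …, 24} with r³ ≡ 18 (mod 25) is r = 7, so s ≡ 7 (mod 25).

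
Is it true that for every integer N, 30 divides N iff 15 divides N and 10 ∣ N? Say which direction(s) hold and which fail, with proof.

(←) Suppose 15 ∣ N and 10 ∣ N. Any common multiple of 15 and 10 is a multiple of their lcm; here lcm(15, 10) = 15·10/gcd(15, 10) = 150/5 = 30, so 30 ∣ N.

(→) If 30 ∣ N, write N = 30q. Since 30 = 2·15, N = 15·(2q), so 15 ∣ N; and since 30 = 3·10, N = 10·(3q), so 10 ∣ N.

Both directions hold; the statement is true.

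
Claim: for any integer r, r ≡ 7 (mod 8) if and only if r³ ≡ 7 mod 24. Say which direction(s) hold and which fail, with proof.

Forward direction. This fails: take r = 15. Then 15 ≡ 7 (mod 8), but 15³ = 3375 ≡ 15 (mod 24), not 7.

Converse. The residues r modulo 24 with r³ ≡ 7 (mod 24) are exactly {7}, and each is ≡ 7 (mod 8).

The forward direction fails; the converse holds.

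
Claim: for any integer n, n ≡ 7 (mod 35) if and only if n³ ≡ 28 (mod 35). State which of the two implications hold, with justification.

(⇒) Suppose n ≡ 7 (mod 35). Write n = 35j + 7. Then (35j + 7)³ = 42875j³ + 25725j² + 5145j + 343 = 35(1225j³ + 735j² + 147j + 9) + 28, so n³ ≡ 28 (mod 35).

(⇐) Conversely, suppose n³ ≡ 28 (mod 35). The only residue r in {0, …, 34} with r³ ≡ 28 (mod 35) is r = 7, so n ≡ 7 (mod 35).

Equivalent; both directions hold.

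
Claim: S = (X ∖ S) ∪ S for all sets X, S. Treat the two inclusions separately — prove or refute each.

(⊇) This inclusion fails. Take X = {1}, S = ∅; then 1 ∈ (X ∖ S) ∪ S but 1 ∉ S.

(⊆) Let x ∈ S. Then either x ∈ S and x ∉ X; or x ∈ X ∩ S. In each case x ∈ (X ∖ S) ∪ S, so S ⊆ (X ∖ S) ∪ S.

(⊆) holds; (⊇) fails.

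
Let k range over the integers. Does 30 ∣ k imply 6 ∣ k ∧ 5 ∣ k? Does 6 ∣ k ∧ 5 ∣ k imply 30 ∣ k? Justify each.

Forward direction. If 30 ∣ k, write k = 30q. Since 30 = 5·6, k = 6·(5q), so 6 ∣ k; and since 30 = 6·5, k = 5·(6q), so 5 ∣ k.

Converse. Suppose 6 ∣ k and 5 ∣ k. Any common multiple of 6 and 5 is a multiple of their lcm; here gcd(6, 5) = 1, so lcm(6, 5) = 6·5 = 30, so 30 ∣ k.

Both implications hold.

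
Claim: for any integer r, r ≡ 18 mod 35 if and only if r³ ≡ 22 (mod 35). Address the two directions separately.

Only the forward direction holds.

[⇒] Suppose r ≡ 18 mod 35. Write r = 35j + 18. Then (35j + 18)³ = 42875j³ + 66150j² + 34020j + 5832 = 35(1225j³ + 1890j² + 972j + 166) + 22, so r³ ≡ 22 (mod 35).

[⇐] This fails: take r = 8. Then 8³ = 512 ≡ 22 (mod 35), yet 8 ≡ 8 (mod 35), not 18.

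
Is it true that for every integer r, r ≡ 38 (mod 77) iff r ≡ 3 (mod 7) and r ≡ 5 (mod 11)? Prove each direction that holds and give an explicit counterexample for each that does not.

Converse. If r ≡ 3 (mod 7) and r ≡ 5 (mod 11), then by the Chinese remainder theorem r ≡ 38 (mod 77). This is exactly r ≡ 38 (mod 77).

Forward direction. Suppose r ≡ 38 (mod 77); write r = 77j + 38. Since 7 ∣ 77, reducing mod 7 gives r ≡ 38 ≡ 3 (mod 7); since 11 ∣ 77, reducing mod 11 gives r ≡ 38 ≡ 5 (mod 11).

Equivalent; both directions hold.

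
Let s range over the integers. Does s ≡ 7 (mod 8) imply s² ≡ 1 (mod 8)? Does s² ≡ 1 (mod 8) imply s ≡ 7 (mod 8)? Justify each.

(⇐) This fails: take s = 1. Then 1² = 1 ≡ 1 (mod 8), yet 1 ≡ 1 (mod 8), not 7.

(⇒) Suppose s ≡ 7 (mod 8). Write s = 8j + 7. Then (8j + 7)² = 64j² + 112j + 49 = 8(8j² + 14j + 6) + 1, so s² ≡ 1 (mod 8).

Not equivalent: only (⇒) holds.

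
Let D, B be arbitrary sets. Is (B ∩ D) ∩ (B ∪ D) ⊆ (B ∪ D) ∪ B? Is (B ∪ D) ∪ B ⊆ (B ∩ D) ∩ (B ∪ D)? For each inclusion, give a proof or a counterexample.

(⟹) Let x ∈ (B ∩ D) ∩ (B ∪ D). Then x ∈ D ∩ B, from which x ∈ (B ∪ D) ∪ B.

(⟸) This inclusion fails. Take D = {1}, B = ∅; then 1 ∈ (B ∪ D) ∪ B but 1 ∉ (B ∩ D) ∩ (B ∪ D).

Only the forward inclusion holds.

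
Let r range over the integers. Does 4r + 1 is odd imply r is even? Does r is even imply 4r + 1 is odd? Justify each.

(←) Suppose r is even. Since 4 is even, 4r is even for every r, so 4r + 1 has the same parity as 1, which is odd. Hence 4r + 1 is odd.

(→) This fails: take r = 1. Then 4r + 1 = 5, which is odd, yet r = 1 is odd, not even.

(⇒) fails; (⇐) holds.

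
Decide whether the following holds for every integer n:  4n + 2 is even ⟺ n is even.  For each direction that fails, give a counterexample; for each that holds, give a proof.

Only the converse holds.

(→) This fails: take n = 5. Then 4n + 2 = 22, which is even, yet n = 5 is odd, not even.

(←) Suppose n is even. Since 4 is even, 4n is even for every n, so 4n + 2 has the same parity as 2, which is even. Hence 4n + 2 is even.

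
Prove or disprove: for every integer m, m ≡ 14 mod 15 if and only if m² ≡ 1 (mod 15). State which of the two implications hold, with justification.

(⇒) holds; (⇐) fails.

[⇒] Suppose m ≡ 14 mod 15. Write m = 15j + 14. Then (15j + 14)² = 225j² + 420j + 196 = 15(15j² + 28j + 13) + 1, so m² ≡ 1 (mod 15).

[⇐] This fails: take m = 1. Then 1² = 1 ≡ 1 (mod 15), yet 1 ≡ 1 (mod 15), not 14.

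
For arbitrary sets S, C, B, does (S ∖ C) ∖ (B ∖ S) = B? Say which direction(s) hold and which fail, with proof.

Forward inclusion. This inclusion fails. Take S = {1}, C = ∅, B = ∅; then 1 ∈ (S ∖ C) ∖ (B ∖ S) but 1 ∉ B.

Reverse inclusion. This inclusion fails. Take S = ∅, C = ∅, B = {1}; then 1 ∈ B but 1 ∉ (S ∖ C) ∖ (B ∖ S).

(⊆) fails and (⊇) fails.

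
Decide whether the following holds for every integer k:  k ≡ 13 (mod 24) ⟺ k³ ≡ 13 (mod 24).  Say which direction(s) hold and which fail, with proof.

Both directions hold.

Forward direction. Suppose k ≡ 13 (mod 24). Write k = 24j + 13. Then (24j + 13)³ = 13824j³ + 22464j² + 12168j + 2197 = 24(576j³ + 936j² + 507j + 91) + 13, so k³ ≡ 13 (mod 24).

Converse. Suppose k³ ≡ 13 (mod 24). The only residue r in {0, …, 23} with r³ ≡ 13 (mod 24) is r = 13, so k ≡ 13 (mod 24).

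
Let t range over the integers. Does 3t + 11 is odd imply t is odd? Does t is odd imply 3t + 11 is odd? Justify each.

Both directions fail.

(→) This fails: t = 4 gives 3t + 11 = 23, which is odd, but 4 is even, not odd.

(←) This also fails: t = 5 is odd, but 3t + 11 = 26 is even, not odd.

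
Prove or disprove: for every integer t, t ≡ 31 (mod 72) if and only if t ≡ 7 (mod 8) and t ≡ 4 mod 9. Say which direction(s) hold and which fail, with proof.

Both implications hold.

(←) If t ≡ 7 (mod 8) and t ≡ 4 (mod 9), then by the Chinese remainder theorem t ≡ 31 (mod 72). This is exactly t ≡ 31 (mod 72).

(→) Suppose t ≡ 31 (mod 72); write t = 72j + 31. Since 8 ∣ 72, reducing mod 8 gives t ≡ 31 ≡ 7 (mod 8); since 9 ∣ 72, reducing mod 9 gives t ≡ 31 ≡ 4 (mod 9).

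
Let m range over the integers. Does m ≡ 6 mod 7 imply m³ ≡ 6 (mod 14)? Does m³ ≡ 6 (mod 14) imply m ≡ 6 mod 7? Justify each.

(⇒) This fails: take m = 13. Then 13 ≡ 6 (mod 7), but 13³ = 2197 ≡ 13 (mod 14), not 6.

(⇐) This fails: take m = 10. Then 10³ = 1000 ≡ 6 (mod 14), yet 10 ≡ 3 (mod 7), not 6.

Both directions fail.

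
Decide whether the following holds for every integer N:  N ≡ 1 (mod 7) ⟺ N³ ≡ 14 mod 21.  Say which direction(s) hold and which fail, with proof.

(⟹) This fails: take N = 1. Then 1 ≡ 1 (mod 7), but 1³ = 1 ≡ 1 (mod 21), not 14.

(⟸) This fails: take N = 14. Then 14³ = 2744 ≡ 14 (mod 21), yet 14 ≡ 0 (mod 7), not 1.

Both directions fail.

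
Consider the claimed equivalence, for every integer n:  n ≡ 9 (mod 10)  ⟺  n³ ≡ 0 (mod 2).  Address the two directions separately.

(⟹) This fails: take n = 9. Then 9 ≡ 9 (mod 10), but 9³ = 729 ≡ 1 (mod 2), not 0.

(⟸) This fails: take n = 0. Then 0³ = 0 ≡ 0 (mod 2), yet 0 ≡ 0 (mod 10), not 9.

(⇒) fails and (⇐) fails.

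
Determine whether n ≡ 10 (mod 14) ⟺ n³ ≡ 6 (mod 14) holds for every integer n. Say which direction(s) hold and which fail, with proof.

Only the forward implication holds.

[⇒] Suppose n ≡ 10 (mod 14). Write n = 14j + 10. Then (14j + 10)³ = 2744j³ + 5880j² + 4200j + 1000 = 14(196j³ + 420j² + 300j + 71) + 6, so n³ ≡ 6 (mod 14).

[⇐] This fails: take n = 6. Then 6³ = 216 ≡ 6 (mod 14), yet 6 ≡ 6 (mod 14), not 10.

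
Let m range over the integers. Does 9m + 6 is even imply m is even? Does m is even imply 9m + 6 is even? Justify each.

Both implications hold.

Forward direction. Suppose 9m + 6 is even. Since 9 is odd, 9m and m have the same parity, so 9m + 6 ≡ m + 6 (mod 2). As 6 is even, 9m + 6 is even exactly when m is even. Thus m is even.

Converse. Suppose m is even; write m = 2j. Then 9m + 6 = 9·(2j) + 6 = 2·9j + 6, which is even.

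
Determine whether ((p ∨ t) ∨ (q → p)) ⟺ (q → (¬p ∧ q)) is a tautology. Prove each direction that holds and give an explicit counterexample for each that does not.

Neither direction holds.

Forward direction. This fails. Under t = F, p = T, q = T, the left side is true but the right side is false.

Converse. This fails. Under t = F, p = F, q = T, the left side is false but the right side is true.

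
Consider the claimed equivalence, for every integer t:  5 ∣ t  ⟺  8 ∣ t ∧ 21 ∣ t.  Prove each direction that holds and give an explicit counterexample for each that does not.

(⇒) fails and (⇐) fails.

(⇒) This fails: take t = 5. Certainly 5 ∣ 5, but 8 ∤ 5.

(⇐) This fails: take t = 168. Both 8 ∣ 168 and 21 ∣ 168, yet 168 is not a multiple of 5 (since 168 = 33·5 + 3), so 5 ∤ 168.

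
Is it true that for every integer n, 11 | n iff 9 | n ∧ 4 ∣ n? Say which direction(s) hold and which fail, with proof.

(⇒) This fails: take n = 11. Certainly 11 ∣ 11, but 9 ∤ 11.

(⇐) This fails: take n = 36. Both 9 ∣ 36 and 4 ∣ 36, yet 36 is not a multiple of 11 (since 36 = 3·11 + 3), so 11 ∤ 36.

Both directions fail.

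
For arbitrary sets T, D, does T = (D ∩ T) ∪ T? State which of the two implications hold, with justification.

Reverse inclusion. Let x ∈ (D ∩ T) ∪ T. Then either x ∈ T and x ∉ D; or x ∈ T ∩ D. In each case x ∈ T, so (D ∩ T) ∪ T ⊆ T.

Forward inclusion. Let x ∈ T. Then either x ∈ T and x ∉ D; or x ∈ T ∩ D. In each case x ∈ (D ∩ T) ∪ T, so T ⊆ (D ∩ T) ∪ T.

The two sets are equal.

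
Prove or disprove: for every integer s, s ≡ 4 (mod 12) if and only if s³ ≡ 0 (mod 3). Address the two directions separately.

Neither implication holds.

(⟹) This fails: take s = 4. Then 4 ≡ 4 (mod 12), but 4³ = 64 ≡ 1 (mod 3), not 0.

(⟸) This fails: take s = 0. Then 0³ = 0 ≡ 0 (mod 3), yet 0 ≡ 0 (mod 12), not 4.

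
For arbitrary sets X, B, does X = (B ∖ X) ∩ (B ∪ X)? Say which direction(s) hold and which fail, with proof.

(⟹) This inclusion fails. Take X = {1}, B = ∅; then 1 ∈ X but 1 ∉ (B ∖ X) ∩ (B ∪ X).

(⟸) This inclusion fails. Take X = ∅, B = {1}; then 1 ∈ (B ∖ X) ∩ (B ∪ X) but 1 ∉ X.

Neither inclusion holds.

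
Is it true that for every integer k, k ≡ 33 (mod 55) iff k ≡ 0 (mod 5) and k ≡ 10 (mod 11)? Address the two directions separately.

(⇒) This fails: k = 33 gives 33 ≡ 33 (mod 55) but 33 ≡ 3 (mod 5), so the conjunction on the right does not hold.

(⇐) This fails: k = 10 satisfies both congruences on the right (10 ≡ 0 mod 5 and 10 ≡ 10 mod 11) yet 10 ≡ 10 (mod 55), not 33.

Neither implication holds.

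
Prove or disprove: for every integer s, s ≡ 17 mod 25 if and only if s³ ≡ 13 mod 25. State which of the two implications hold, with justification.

The biconditional holds.

Forward direction. Suppose s ≡ 17 mod 25. Write s = 25j + 17. Then (25j + 17)³ = 15625j³ + 31875j² + 21675j + 4913 = 25(625j³ + 1275j² + 867j + 196) + 13, so s³ ≡ 13 (mod 25).

Converse. Suppose s³ ≡ 13 (mod 25). The only residue r in {0, …, 24} with r³ ≡ 13 (mod 25) is r = 17, so s ≡ 17 (mod 25).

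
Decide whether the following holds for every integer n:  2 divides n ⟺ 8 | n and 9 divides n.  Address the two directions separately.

(⇒) This fails: take n = 2. Certainly 2 ∣ 2, but 8 ∤ 2.

(⇐) Suppose 8 ∣ n and 9 ∣ n. Any common multiple of 8 and 9 is a multiple of their lcm; here gcd(8, 9) = 1, so lcm(8, 9) = 8·9 = 72, so 72 ∣ n. Since 2 ∣ 72, it follows that 2 ∣ n.

Not equivalent: only (⇐) holds.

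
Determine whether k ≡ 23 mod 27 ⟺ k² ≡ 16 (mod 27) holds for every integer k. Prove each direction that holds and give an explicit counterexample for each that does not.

Only the forward direction holds.

(→) Suppose k ≡ 23 mod 27. Write k = 27j + 23. Then (27j + 23)² = 729j² + 1242j + 529 = 27(27j² + 46j + 19) + 16, so k² ≡ 16 (mod 27).

(←) This fails: take k = 4. Then 4² = 16 ≡ 16 (mod 27), yet 4 ≡ 4 (mod 27), not 23.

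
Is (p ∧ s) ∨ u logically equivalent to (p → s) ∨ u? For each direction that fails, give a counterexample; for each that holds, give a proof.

Only the forward implication holds.

[⇐] This fails. Under s = F, u = F, p = F, the left side is false but the right side is true.

[⇒] Assume the antecedent. If s is true, (p → s) ∨ u reduces to true regardless of the other variables. If s is false, the antecedent forces (s = F, u = T, p = F) or (s = F, u = T, p = T), and (p → s) ∨ u holds there. Either way (p → s) ∨ u holds.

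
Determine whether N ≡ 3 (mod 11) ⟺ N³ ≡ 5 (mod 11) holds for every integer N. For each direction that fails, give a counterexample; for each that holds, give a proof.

(⟹) Suppose N ≡ 3 (mod 11). Write N = 11j + 3. Then (11j + 3)³ = 1331j³ + 1089j² + 297j + 27 = 11(121j³ + 99j² + 27j + 2) + 5, so N³ ≡ 5 (mod 11).

(⟸) Conversely, suppose N³ ≡ 5 (mod 11). The only residue r in {0, …, 10} with r³ ≡ 5 (mod 11) is r = 3, so N ≡ 3 (mod 11).

Equivalent; both directions hold.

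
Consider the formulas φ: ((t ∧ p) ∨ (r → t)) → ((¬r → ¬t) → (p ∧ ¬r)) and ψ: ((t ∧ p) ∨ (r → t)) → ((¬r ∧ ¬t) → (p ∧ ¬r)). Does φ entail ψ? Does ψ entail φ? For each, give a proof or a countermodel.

(⇐) This fails. Under p = F, r = T, t = T, the left side is false but the right side is true.

(⇒) Assume the antecedent. If p is true, the consequent reduces to true regardless of the other variables. If p is false, the antecedent forces (p = F, r = T, t = F) or (p = F, r = F, t = T), and the consequent holds there. Either way the consequent holds.

Not equivalent: only (⇒) holds.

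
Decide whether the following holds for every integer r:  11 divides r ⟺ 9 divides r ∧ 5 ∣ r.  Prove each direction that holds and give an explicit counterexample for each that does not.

(⇒) This fails: take r = 11. Certainly 11 ∣ 11, but 9 ∤ 11.

(⇐) This fails: take r = 45. Both 9 ∣ 45 and 5 ∣ 45, yet 45 is not a multiple of 11 (since 45 = 4·11 + 1), so 11 ∤ 45.

(⇒) fails and (⇐) fails.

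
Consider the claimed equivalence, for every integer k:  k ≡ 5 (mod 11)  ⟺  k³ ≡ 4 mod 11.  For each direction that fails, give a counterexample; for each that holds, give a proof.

The biconditional holds.

(⇒) Suppose k ≡ 5 (mod 11). Write k = 11j + 5. Then (11j + 5)³ = 1331j³ + 1815j² + 825j + 125 = 11(121j³ + 165j² + 75j + 11) + 4, so k³ ≡ 4 (mod 11).

(⇐) Conversely, suppose k³ ≡ 4 (mod 11). The only residue r in {0, …, 10} with r³ ≡ 4 (mod 11) is r = 5, so k ≡ 5 (mod 11).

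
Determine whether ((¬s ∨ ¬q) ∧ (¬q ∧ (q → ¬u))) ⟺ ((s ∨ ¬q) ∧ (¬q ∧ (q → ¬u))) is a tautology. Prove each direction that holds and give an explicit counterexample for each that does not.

(⇒) Assume the antecedent. If s is true, the antecedent forces (s = T, u = F, q = F) or (s = T, u = T, q = F), and (s ∨ ¬q) ∧ (¬q ∧ (q → ¬u)) holds there. If s is false, the antecedent forces (s = F, u = F, q = F) or (s = F, u = T, q = F), and (s ∨ ¬q) ∧ (¬q ∧ (q → ¬u)) holds there. Either way (s ∨ ¬q) ∧ (¬q ∧ (q → ¬u)) holds.

(⇐) Assume the antecedent. If s is true, the antecedent forces (s = T, u = F, q = F) or (s = T, u = T, q = F), and (¬s ∨ ¬q) ∧ (¬q ∧ (q → ¬u)) holds there. If s is false, the antecedent forces (s = F, u = F, q = F) or (s = F, u = T, q = F), and (¬s ∨ ¬q) ∧ (¬q ∧ (q → ¬u)) holds there. Either way (¬s ∨ ¬q) ∧ (¬q ∧ (q → ¬u)) holds.

Both directions hold; the statement is true.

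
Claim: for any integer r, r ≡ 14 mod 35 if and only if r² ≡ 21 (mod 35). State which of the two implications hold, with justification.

Converse. This fails: take r = 21. Then 21² = 441 ≡ 21 (mod 35), yet 21 ≡ 21 (mod 35), not 14.

Forward direction. Suppose r ≡ 14 mod 35. Write r = 35j + 14. Then (35j + 14)² = 1225j² + 980j + 196 = 35(35j² + 28j + 5) + 21, so r² ≡ 21 (mod 35).

The forward direction holds; the converse fails.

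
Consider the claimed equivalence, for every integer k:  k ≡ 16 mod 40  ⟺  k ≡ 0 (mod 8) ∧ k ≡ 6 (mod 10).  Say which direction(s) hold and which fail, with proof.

Both directions hold; the statement is true.

[⇒] Suppose k ≡ 16 (mod 40); write k = 40j + 16. Since 8 ∣ 40, reducing mod 8 gives k ≡ 16 ≡ 0 (mod 8); since 10 ∣ 40, reducing mod 10 gives k ≡ 16 ≡ 6 (mod 10).

[⇐] Conversely, if k ≡ 0 (mod 8) and k ≡ 6 (mod 10), then by the Chinese remainder theorem k ≡ 16 (mod 40). This is exactly k ≡ 16 (mod 40).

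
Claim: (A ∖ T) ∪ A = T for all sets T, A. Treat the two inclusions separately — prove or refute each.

Both inclusions fail.

Forward inclusion. This inclusion fails. Take T = ∅, A = {1}; then 1 ∈ (A ∖ T) ∪ A but 1 ∉ T.

Reverse inclusion. This inclusion fails. Take T = {1}, A = ∅; then 1 ∈ T but 1 ∉ (A ∖ T) ∪ A.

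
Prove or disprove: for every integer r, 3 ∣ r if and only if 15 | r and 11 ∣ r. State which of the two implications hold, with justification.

The forward direction fails; the converse holds.

(⟸) Suppose 15 ∣ r and 11 ∣ r. Any common multiple of 15 and 11 is a multiple of their lcm; here gcd(15, 11) = 1, so lcm(15, 11) = 15·11 = 165, so 165 ∣ r. Since 3 ∣ 165, it follows that 3 ∣ r.

(⟹) This fails: take r = 3. Certainly 3 ∣ 3, but 15 ∤ 3.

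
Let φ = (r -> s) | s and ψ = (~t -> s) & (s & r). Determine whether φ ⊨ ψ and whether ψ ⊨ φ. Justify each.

Only the converse holds.

Converse. Assume the antecedent. If r is true, the antecedent forces (r = T, t = F, s = T) or (r = T, t = T, s = T), and (r -> s) | s holds there. If r is false, the antecedent cannot hold. Either way (r -> s) | s holds.

Forward direction. This fails. Under r = F, t = F, s = F, the left side is true but the right side is false.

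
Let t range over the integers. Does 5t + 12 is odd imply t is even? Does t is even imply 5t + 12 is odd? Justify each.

Neither direction holds.

(→) This fails: t = 1 gives 5t + 12 = 17, which is odd, but 1 is odd, not even.

(←) This also fails: t = 4 is even, but 5t + 12 = 32 is even, not odd.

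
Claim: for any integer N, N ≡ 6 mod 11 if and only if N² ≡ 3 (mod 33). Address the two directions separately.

(⟹) This fails: take N = 17. Then 17 ≡ 6 (mod 11), but 17² = 289 ≡ 25 (mod 33), not 3.

(⟸) This fails: take N = 27. Then 27² = 729 ≡ 3 (mod 33), yet 27 ≡ 5 (mod 11), not 6.

Both directions fail.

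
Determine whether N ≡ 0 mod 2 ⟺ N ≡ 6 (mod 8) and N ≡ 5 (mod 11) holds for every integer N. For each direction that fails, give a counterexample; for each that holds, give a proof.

(⇒) fails; (⇐) holds.

(⇒) This fails: N = 0 gives 0 ≡ 0 (mod 2) but 0 ≡ 0 (mod 8), so the conjunction on the right does not hold.

(⇐) Conversely, if N ≡ 6 (mod 8) and N ≡ 5 (mod 11), then by the Chinese remainder theorem N ≡ 38 (mod 88). Since 38 ≡ 0 (mod 2) and 2 ∣ 88, we get N ≡ 0 (mod 2).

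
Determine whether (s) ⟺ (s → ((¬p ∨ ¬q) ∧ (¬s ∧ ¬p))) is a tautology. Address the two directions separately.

Neither implication holds.

(⟹) This fails. Under q = F, p = F, s = T, the left side is true but the right side is false.

(⟸) This fails. Under q = F, p = F, s = F, the left side is false but the right side is true.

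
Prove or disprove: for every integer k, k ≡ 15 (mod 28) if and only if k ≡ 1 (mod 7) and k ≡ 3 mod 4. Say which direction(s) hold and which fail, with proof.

Both directions hold; the statement is true.

[⇒] Suppose k ≡ 15 (mod 28); write k = 28j + 15. Since 7 ∣ 28, reducing mod 7 gives k ≡ 15 ≡ 1 (mod 7); since 4 ∣ 28, reducing mod 4 gives k ≡ 15 ≡ 3 (mod 4).

[⇐] Conversely, if k ≡ 1 (mod 7) and k ≡ 3 (mod 4), then by the Chinese remainder theorem k ≡ 15 (mod 28). This is exactly k ≡ 15 (mod 28).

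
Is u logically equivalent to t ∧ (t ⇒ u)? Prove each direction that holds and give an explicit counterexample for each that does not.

(⇒) This fails. Under u = T, t = F, the left side is true but the right side is false.

(⇐) Assume the antecedent. If u is true, u reduces to true regardless of the other variables. If u is false, the antecedent cannot hold. Either way u holds.

Only the reverse direction holds.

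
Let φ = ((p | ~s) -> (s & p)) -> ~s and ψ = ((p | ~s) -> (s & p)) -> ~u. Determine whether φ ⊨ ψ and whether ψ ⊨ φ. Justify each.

Only the forward direction holds.

[⇒] Assume the antecedent. If s is true, the antecedent cannot hold. If s is false, ((p | ~s) -> (s & p)) -> ~u reduces to true regardless of the other variables. Either way ((p | ~s) -> (s & p)) -> ~u holds.

[⇐] This fails. Under s = T, p = F, u = F, the left side is false but the right side is true.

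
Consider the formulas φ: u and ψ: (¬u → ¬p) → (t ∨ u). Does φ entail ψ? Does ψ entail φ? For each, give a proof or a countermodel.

Not equivalent: only (⇒) holds.

(←) This fails. Under u = F, p = T, t = F, the left side is false but the right side is true.

(→) Assume the antecedent. If u is true, (¬u → ¬p) → (t ∨ u) reduces to true regardless of the other variables. If u is false, the antecedent cannot hold. Either way (¬u → ¬p) → (t ∨ u) holds.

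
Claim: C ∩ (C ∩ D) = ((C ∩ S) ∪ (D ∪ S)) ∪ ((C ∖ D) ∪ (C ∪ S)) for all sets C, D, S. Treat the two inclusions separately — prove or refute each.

The sets are not equal: only the forward inclusion holds.

(⊆) Let x ∈ C ∩ (C ∩ D). Then either x ∈ C ∩ D and x ∉ S; or x ∈ C ∩ D ∩ S. In each case x ∈ ((C ∩ S) ∪ (D ∪ S)) ∪ ((C ∖ D) ∪ (C ∪ S)), so C ∩ (C ∩ D) ⊆ ((C ∩ S) ∪ (D ∪ S)) ∪ ((C ∖ D) ∪ (C ∪ S)).

(⊇) This inclusion fails. Take C = {1}, D = ∅, S = ∅; then 1 ∈ ((C ∩ S) ∪ (D ∪ S)) ∪ ((C ∖ D) ∪ (C ∪ S)) but 1 ∉ C ∩ (C ∩ D).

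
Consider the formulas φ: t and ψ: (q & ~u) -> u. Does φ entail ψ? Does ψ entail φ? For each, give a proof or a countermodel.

Neither implication holds.

Forward direction. This fails. Under q = T, t = T, u = F, the left side is true but the right side is false.

Converse. This fails. Under q = F, t = F, u = F, the left side is false but the right side is true.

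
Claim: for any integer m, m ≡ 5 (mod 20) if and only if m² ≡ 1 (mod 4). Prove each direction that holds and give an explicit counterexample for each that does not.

[⇐] This fails: take m = 1. Then 1² = 1 ≡ 1 (mod 4), yet 1 ≡ 1 (mod 20), not 5.

[⇒] Suppose m ≡ 5 (mod 20). Then m² ≡ 5² = 25 (mod 20), and since 4 ∣ 20, also m² ≡ 1 (mod 4).

Only the forward direction holds.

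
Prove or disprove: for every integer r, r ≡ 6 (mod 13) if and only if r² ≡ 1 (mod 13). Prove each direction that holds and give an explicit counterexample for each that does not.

(⇒) fails and (⇐) fails.

(→) This fails: take r = 6. Then 6 ≡ 6 (mod 13), but 6² = 36 ≡ 10 (mod 13), not 1.

(←) This fails: take r = 1. Then 1² = 1 ≡ 1 (mod 13), yet 1 ≡ 1 (mod 13), not 6.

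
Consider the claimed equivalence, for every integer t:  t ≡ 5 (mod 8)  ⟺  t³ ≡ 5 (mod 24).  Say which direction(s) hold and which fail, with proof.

Not equivalent: only (⇐) holds.

(⇒) This fails: take t = 13. Then 13 ≡ 5 (mod 8), but 13³ = 2197 ≡ 13 (mod 24), not 5.

(⇐) Conversely, the residues r modulo 24 with r³ ≡ 5 (mod 24) are exactly {5}, and each is ≡ 5 (mod 8).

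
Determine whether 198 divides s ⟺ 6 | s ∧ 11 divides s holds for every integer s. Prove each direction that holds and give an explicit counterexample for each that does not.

(⟹) If 198 ∣ s, write s = 198q. Since 198 = 33·6, s = 6·(33q), so 6 ∣ s; and since 198 = 18·11, s = 11·(18q), so 11 ∣ s.

(⟸) This fails: take s = 66. Both 6 ∣ 66 and 11 ∣ 66, yet 66 is not a multiple of 198 (since 66 = 0·198 + 66), so 198 ∤ 66.

Not equivalent: only (⇒) holds.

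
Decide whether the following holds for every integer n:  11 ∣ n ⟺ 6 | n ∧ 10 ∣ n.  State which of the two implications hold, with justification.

[⇒] This fails: take n = 11. Certainly 11 ∣ 11, but 6 ∤ 11.

[⇐] This fails: take n = 30. Both 6 ∣ 30 and 10 ∣ 30, yet 30 is not a multiple of 11 (since 30 = 2·11 + 8), so 11 ∤ 30.

Both directions fail.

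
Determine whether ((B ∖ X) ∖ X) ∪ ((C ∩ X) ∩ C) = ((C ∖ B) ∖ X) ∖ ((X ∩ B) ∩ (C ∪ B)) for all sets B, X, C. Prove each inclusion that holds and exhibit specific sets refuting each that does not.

(⊆) This inclusion fails. Take B = {1}, X = ∅, C = ∅; then 1 ∈ ((B ∖ X) ∖ X) ∪ ((C ∩ X) ∩ C) but 1 ∉ ((C ∖ B) ∖ X) ∖ ((X ∩ B) ∩ (C ∪ B)).

(⊇) This inclusion fails. Take B = ∅, X = ∅, C = {1}; then 1 ∈ ((C ∖ B) ∖ X) ∖ ((X ∩ B) ∩ (C ∪ B)) but 1 ∉ ((B ∖ X) ∖ X) ∪ ((C ∩ X) ∩ C).

Both inclusions fail.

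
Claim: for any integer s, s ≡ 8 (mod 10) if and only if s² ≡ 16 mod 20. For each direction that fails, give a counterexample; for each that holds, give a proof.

Neither implication holds.

[⇒] This fails: take s = 8. Then 8 ≡ 8 (mod 10), but 8² = 64 ≡ 4 (mod 20), not 16.

[⇐] This fails: take s = 4. Then 4² = 16 ≡ 16 (mod 20), yet 4 ≡ 4 (mod 10), not 8.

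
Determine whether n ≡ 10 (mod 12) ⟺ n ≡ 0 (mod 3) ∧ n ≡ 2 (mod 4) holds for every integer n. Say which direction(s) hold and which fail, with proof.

Both directions fail.

(⇒) This fails: n = 10 gives 10 ≡ 10 (mod 12) but 10 ≡ 1 (mod 3), so the conjunction on the right does not hold.

(⇐) This fails: n = 6 satisfies both congruences on the right (6 ≡ 0 mod 3 and 6 ≡ 2 mod 4) yet 6 ≡ 6 (mod 12), not 10.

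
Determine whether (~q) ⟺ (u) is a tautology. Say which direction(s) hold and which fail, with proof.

Neither direction holds.

(⟹) This fails. Under q = F, u = F, the left side is true but the right side is false.

(⟸) This fails. Under q = T, u = T, the left side is false but the right side is true.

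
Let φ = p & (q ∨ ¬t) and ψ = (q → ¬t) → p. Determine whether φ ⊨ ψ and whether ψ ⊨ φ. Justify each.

Only the forward implication holds.

(⇒) Assume the antecedent. If q is true, the antecedent forces (q = T, p = T, t = F) or (q = T, p = T, t = T), and (q → ¬t) → p holds there. If q is false, the antecedent forces (q = F, p = T, t = F), and (q → ¬t) → p holds there. Either way (q → ¬t) → p holds.

(⇐) This fails. Under q = T, p = F, t = T, the left side is false but the right side is true.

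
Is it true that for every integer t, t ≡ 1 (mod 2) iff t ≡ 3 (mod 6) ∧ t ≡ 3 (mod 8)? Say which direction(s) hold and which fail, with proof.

[⇒] This fails: t = 1 gives 1 ≡ 1 (mod 2) but 1 ≡ 1 (mod 6), so the conjunction on the right does not hold.

[⇐] Conversely, if t ≡ 3 (mod 6) and t ≡ 3 (mod 8), then by the Chinese remainder theorem t ≡ 3 (mod 24). Since 3 ≡ 1 (mod 2) and 2 ∣ 24, we get t ≡ 1 (mod 2).

Not equivalent: only (⇐) holds.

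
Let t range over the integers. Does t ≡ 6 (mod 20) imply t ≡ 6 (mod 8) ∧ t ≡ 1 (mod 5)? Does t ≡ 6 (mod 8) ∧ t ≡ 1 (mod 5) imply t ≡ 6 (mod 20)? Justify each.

(→) This fails: t = 26 gives 26 ≡ 6 (mod 20) but 26 ≡ 2 (mod 8), so the conjunction on the right does not hold.

(←) Conversely, if t ≡ 6 (mod 8) and t ≡ 1 (mod 5), then by the Chinese remainder theorem t ≡ 6 (mod 40). Since 6 ≡ 6 (mod 20) and 20 ∣ 40, we get t ≡ 6 (mod 20).

The forward direction fails; the converse holds.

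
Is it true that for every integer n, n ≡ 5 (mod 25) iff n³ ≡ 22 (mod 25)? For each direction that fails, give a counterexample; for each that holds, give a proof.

(⇒) This fails: take n = 5. Then 5 ≡ 5 (mod 25), but 5³ = 125 ≡ 0 (mod 25), not 22.

(⇐) This fails: take n = 13. Then 13³ = 2197 ≡ 22 (mod 25), yet 13 ≡ 13 (mod 25), not 5.

Neither direction holds.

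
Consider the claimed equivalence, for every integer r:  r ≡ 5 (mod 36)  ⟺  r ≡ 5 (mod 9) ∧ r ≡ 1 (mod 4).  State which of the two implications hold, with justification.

The biconditional holds.

(→) Suppose r ≡ 5 (mod 36); write r = 36j + 5. Since 9 ∣ 36, reducing mod 9 gives r ≡ 5 (mod 9); since 4 ∣ 36, reducing mod 4 gives r ≡ 5 ≡ 1 (mod 4).

(←) Conversely, if r ≡ 5 (mod 9) and r ≡ 1 (mod 4), then by the Chinese remainder theorem r ≡ 5 (mod 36). This is exactly r ≡ 5 (mod 36).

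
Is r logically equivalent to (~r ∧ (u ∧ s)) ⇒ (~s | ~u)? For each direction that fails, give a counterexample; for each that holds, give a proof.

Not equivalent: only (⇒) holds.

(⟸) This fails. Under s = F, u = F, r = F, the left side is false but the right side is true.

(⟹) Assume the antecedent. If s is true, the antecedent forces (s = T, u = F, r = T) or (s = T, u = T, r = T), and (~r ∧ (u ∧ s)) ⇒ (~s | ~u) holds there. If s is false, (~r ∧ (u ∧ s)) ⇒ (~s | ~u) reduces to true regardless of the other variables. Either way (~r ∧ (u ∧ s)) ⇒ (~s | ~u) holds.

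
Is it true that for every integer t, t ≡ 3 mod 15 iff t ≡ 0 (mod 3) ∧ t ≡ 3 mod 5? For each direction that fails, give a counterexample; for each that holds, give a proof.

The biconditional holds.

(⇒) Suppose t ≡ 3 (mod 15); write t = 15j + 3. Since 3 ∣ 15, reducing mod 3 gives t ≡ 3 ≡ 0 (mod 3); since 5 ∣ 15, reducing mod 5 gives t ≡ 3 (mod 5).

(⇐) Conversely, if t ≡ 0 (mod 3) and t ≡ 3 (mod 5), then by the Chinese remainder theorem t ≡ 3 (mod 15). This is exactly t ≡ 3 (mod 15).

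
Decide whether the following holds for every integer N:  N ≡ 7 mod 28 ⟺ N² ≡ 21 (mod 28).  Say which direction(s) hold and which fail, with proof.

Converse. This fails: take N = 21. Then 21² = 441 ≡ 21 (mod 28), yet 21 ≡ 21 (mod 28), not 7.

Forward direction. Suppose N ≡ 7 mod 28. Write N = 28j + 7. Then (28j + 7)² = 784j² + 392j + 49 = 28(28j² + 14j + 1) + 21, so N² ≡ 21 (mod 28).

The forward direction holds; the converse fails.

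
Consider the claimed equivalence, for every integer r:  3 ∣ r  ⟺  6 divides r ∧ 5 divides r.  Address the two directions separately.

Forward direction. This fails: take r = 3. Certainly 3 ∣ 3, but 6 ∤ 3.

Converse. Suppose 6 ∣ r and 5 ∣ r. Any common multiple of 6 and 5 is a multiple of their lcm; here gcd(6, 5) = 1, so lcm(6, 5) = 6·5 = 30, so 30 ∣ r. Since 3 ∣ 30, it follows that 3 ∣ r.

Not equivalent: only (⇐) holds.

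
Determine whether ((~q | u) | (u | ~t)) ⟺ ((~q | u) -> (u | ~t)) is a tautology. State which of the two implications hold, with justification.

Neither implication holds.

(⇒) This fails. Under t = T, q = F, u = F, the left side is true but the right side is false.

(⇐) This fails. Under t = T, q = T, u = F, the left side is false but the right side is true.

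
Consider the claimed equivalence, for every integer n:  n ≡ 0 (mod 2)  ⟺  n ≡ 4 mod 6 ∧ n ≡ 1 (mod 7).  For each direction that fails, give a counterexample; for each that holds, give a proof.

Only the reverse direction holds.

[⇐] If n ≡ 4 (mod 6) and n ≡ 1 (mod 7), then by the Chinese remainder theorem n ≡ 22 (mod 42). Since 22 ≡ 0 (mod 2) and 2 ∣ 42, we get n ≡ 0 (mod 2).

[⇒] This fails: n = 0 gives 0 ≡ 0 (mod 2) but 0 ≡ 0 (mod 6), so the conjunction on the right does not hold.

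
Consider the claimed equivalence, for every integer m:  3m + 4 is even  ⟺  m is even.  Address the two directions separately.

The biconditional holds.

Converse. Suppose m is even; write m = 2j. Then 3m + 4 = 3·(2j) + 4 = 2·3j + 4, which is even.

Forward direction. Suppose 3m + 4 is even. Since 3 is odd, 3m and m have the same parity, so 3m + 4 ≡ m + 4 (mod 2). As 4 is even, 3m + 4 is even exactly when m is even. Thus m is even.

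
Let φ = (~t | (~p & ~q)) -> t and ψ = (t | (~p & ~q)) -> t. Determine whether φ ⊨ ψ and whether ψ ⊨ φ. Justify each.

The forward direction holds; the converse fails.

(⟹) Assume the antecedent. If t is true, (t | (~p & ~q)) -> t reduces to true regardless of the other variables. If t is false, the antecedent cannot hold. Either way (t | (~p & ~q)) -> t holds.

(⟸) This fails. Under t = F, p = T, q = F, the left side is false but the right side is true.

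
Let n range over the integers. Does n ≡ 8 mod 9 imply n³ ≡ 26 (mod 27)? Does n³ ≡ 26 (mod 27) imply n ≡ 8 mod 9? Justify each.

Both directions hold; the statement is true.

(⇒) Suppose n ≡ 8 (mod 9). Working modulo 27, n ∈ {8, 17, 26}; for each such r, r³ ≡ 26 (mod 27).

(⇐) Conversely, the residues r modulo 27 with r³ ≡ 26 (mod 27) are exactly {8, 17, 26}, and each is ≡ 8 (mod 9).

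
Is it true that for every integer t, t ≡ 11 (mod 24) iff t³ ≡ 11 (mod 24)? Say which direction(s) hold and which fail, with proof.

Both directions hold.

Forward direction. Suppose t ≡ 11 (mod 24). Write t = 24j + 11. Then (24j + 11)³ = 13824j³ + 19008j² + 8712j + 1331 = 24(576j³ + 792j² + 363j + 55) + 11, so t³ ≡ 11 (mod 24).

Converse. Suppose t³ ≡ 11 (mod 24). The only residue r in {0, …, 23} with r³ ≡ 11 (mod 24) is r = 11, so t ≡ 11 (mod 24).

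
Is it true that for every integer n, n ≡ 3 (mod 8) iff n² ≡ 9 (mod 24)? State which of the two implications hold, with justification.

(⇒) This fails: take n = 11. Then 11 ≡ 3 (mod 8), but 11² = 121 ≡ 1 (mod 24), not 9.

(⇐) This fails: take n = 9. Then 9² = 81 ≡ 9 (mod 24), yet 9 ≡ 1 (mod 8), not 3.

Both directions fail.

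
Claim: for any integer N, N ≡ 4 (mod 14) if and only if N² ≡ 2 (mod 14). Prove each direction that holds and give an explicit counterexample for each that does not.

Only the forward direction holds.

(→) Suppose N ≡ 4 (mod 14). Write N = 14j + 4. Then (14j + 4)² = 196j² + 112j + 16 = 14(14j² + 8j + 1) + 2, so N² ≡ 2 (mod 14).

(←) This fails: take N = 10. Then 10² = 100 ≡ 2 (mod 14), yet 10 ≡ 10 (mod 14), not 4.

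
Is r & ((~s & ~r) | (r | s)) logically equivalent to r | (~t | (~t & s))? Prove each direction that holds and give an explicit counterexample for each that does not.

Not equivalent: only (⇒) holds.

[⇒] Assume the antecedent. If r is true, r | (~t | (~t & s)) reduces to true regardless of the other variables. If r is false, the antecedent cannot hold. Either way r | (~t | (~t & s)) holds.

[⇐] This fails. Under r = F, s = F, t = F, the left side is false but the right side is true.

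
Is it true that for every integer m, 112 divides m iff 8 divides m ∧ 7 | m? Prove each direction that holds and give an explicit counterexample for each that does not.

(⇒) If 112 ∣ m, write m = 112q. Since 112 = 14·8, m = 8·(14q), so 8 ∣ m; and since 112 = 16·7, m = 7·(16q), so 7 ∣ m.

(⇐) This fails: take m = 56. Both 8 ∣ 56 and 7 ∣ 56, yet 56 is not a multiple of 112 (since 56 = 0·112 + 56), so 112 ∤ 56.

The forward direction holds; the converse fails.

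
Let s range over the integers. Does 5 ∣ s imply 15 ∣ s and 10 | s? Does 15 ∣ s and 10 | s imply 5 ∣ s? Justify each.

Not equivalent: only (⇐) holds.

(⟸) Suppose 15 ∣ s and 10 ∣ s. Any common multiple of 15 and 10 is a multiple of their lcm; here lcm(15, 10) = 15·10/gcd(15, 10) = 150/5 = 30, so 30 ∣ s. Since 5 ∣ 30, it follows that 5 ∣ s.

(⟹) This fails: take s = 5. Certainly 5 ∣ 5, but 15 ∤ 5.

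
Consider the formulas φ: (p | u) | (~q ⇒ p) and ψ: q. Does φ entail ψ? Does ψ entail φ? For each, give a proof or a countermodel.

The forward direction fails; the converse holds.

(⟸) Assume the antecedent. If u is true, (p | u) | (~q ⇒ p) reduces to true regardless of the other variables. If u is false, the antecedent forces (u = F, p = F, q = T) or (u = F, p = T, q = T), and (p | u) | (~q ⇒ p) holds there. Either way (p | u) | (~q ⇒ p) holds.

(⟹) This fails. Under u = T, p = F, q = F, the left side is true but the right side is false.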